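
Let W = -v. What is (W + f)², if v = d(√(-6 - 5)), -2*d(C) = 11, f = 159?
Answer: 108241/4 ≈ 27060.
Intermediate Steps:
d(C) = -11/2 (d(C) = -½*11 = -11/2)
v = -11/2 ≈ -5.5000
W = 11/2 (W = -1*(-11/2) = 11/2 ≈ 5.5000)
(W + f)² = (11/2 + 159)² = (329/2)² = 108241/4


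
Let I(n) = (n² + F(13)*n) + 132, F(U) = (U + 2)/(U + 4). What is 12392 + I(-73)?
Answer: 302406/17 ≈ 17789.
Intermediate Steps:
F(U) = (2 + U)/(4 + U)
I(n) = 132 + n² + 15*n/17 (I(n) = (n² + ((2 + 13)/(4 + 13))*n) + 132 = (n² + (15/17)*n) + 132 = (n² + ((1/17)*15)*n) + 132 = (n² + 15*n/17) + 132 = 132 + n² + 15*n/17)
12392 + I(-73) = 12392 + (132 + (-73)² + (15/17)*(-73)) = 12392 + (132 + 5329 - 1095/17) = 12392 + 91742/17 = 302406/17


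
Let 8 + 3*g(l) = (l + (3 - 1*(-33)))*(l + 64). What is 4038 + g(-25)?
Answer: 12535/3 ≈ 4178.3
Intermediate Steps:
g(l) = -8/3 + (36 + l)*(64 + l)/3 (g(l) = -8/3 + ((l + (3 - 1*(-33)))*(l + 64))/3 = -8/3 + ((l + (3 + 33))*(64 + l))/3 = -8/3 + ((l + 36)*(64 + l))/3 = -8/3 + ((36 + l)*(64 + l))/3 = -8/3 + (36 + l)*(64 + l)/3)
4038 + g(-25) = 4038 + (2296/3 + (1/3)*(-25)**2 + (100/3)*(-25)) = 4038 + (2296/3 + (1/3)*625 - 2500/3) = 4038 + (2296/3 + 625/3 - 2500/3) = 4038 + 421/3 = 12535/3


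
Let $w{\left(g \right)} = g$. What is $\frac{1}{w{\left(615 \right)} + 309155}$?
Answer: $\frac{1}{309770} \approx 3.2282 \cdot 10^{-6}$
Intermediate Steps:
$\frac{1}{w{\left(615 \right)} + 309155} = \frac{1}{615 + 309155} = \frac{1}{309770}$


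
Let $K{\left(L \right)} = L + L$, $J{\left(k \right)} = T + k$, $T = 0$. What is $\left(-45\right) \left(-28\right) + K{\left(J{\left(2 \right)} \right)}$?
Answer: $1264$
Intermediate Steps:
$J{\left(k \right)} = k$ ($J{\left(k \right)} = 0 + k = k$)
$K{\left(L \right)} = 2 L$
$\left(-45\right) \left(-28\right) + K{\left(J{\left(2 \right)} \right)} = \left(-45\right) \left(-28\right) + 2 \cdot 2 = 1260 + 4 = 1264$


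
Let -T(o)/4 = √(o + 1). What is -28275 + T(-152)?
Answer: -28275 - 4*I*√151 ≈ -28275.0 - 49.153*I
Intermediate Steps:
T(o) = -4*√(1 + o) (T(o) = -4*√(o + 1) = -4*√(1 + o))
-28275 + T(-152) = -28275 - 4*√(1 - 152) = -28275 - 4*I*√151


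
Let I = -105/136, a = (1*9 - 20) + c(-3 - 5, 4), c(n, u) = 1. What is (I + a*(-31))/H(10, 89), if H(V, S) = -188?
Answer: -42055/25568 ≈ -1.6448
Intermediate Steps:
a = -10 (a = (1*9 - 20) + 1 = (9 - 20) + 1 = -11 + 1 = -10)
I = -105/136 (I = -105*1/136 = -105/136 ≈ -0.77206)
(I + a*(-31))/H(10, 89) = (-105/136 - 10*(-31))/(-188) = (-105/136 + 310)*(-1/188) = (42055/136)*(-1/188) = -42055/25568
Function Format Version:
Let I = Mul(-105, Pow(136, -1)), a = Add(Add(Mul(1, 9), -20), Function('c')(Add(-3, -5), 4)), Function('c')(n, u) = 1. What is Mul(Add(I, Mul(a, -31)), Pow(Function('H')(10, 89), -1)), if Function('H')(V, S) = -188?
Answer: Rational(-42055, 25568) ≈ -1.6448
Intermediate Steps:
a = -10 (a = Add(Add(Mul(1, 9), -20), 1) = Add(Add(9, -20), 1) = Add(-11, 1) = -10)
I = Rational(-105, 136) (I = Mul(-105, Rational(1, 136)) = Rational(-105, 136) ≈ -0.77206)
Mul(Add(I, Mul(a, -31)), Pow(Function('H')(10, 89), -1)) = Mul(Add(Rational(-105, 136), Mul(-10, -31)), Pow(-188, -1)) = Mul(Add(Rational(-105, 136), 310), Rational(-1, 188)) = Mul(Rational(42055, 136), Rational(-1, 188)) = Rational(-42055, 25568)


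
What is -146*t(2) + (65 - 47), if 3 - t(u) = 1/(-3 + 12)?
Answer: -3634/9 ≈ -403.78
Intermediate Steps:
t(u) = 26/9 (t(u) = 3 - 1/(-3 + 12) = 3 - 1/9 = 3 - 1*⅑ = 3 - ⅑ = 26/9)
-146*t(2) + (65 - 47) = -146*26/9 + (65 - 47) = -3796/9 + 18 = -3634/9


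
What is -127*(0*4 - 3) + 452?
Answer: 833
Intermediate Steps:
-127*(0*4 - 3) + 452 = -127*(0 - 3) + 452 = -127*(-3) + 452 = 381 + 452 = 833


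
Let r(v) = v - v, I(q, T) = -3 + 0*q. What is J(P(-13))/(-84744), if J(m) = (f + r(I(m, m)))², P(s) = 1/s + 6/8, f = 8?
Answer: -8/10593 ≈ -0.00075522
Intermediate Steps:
I(q, T) = -3 (I(q, T) = -3 + 0 = -3)
r(v) = 0
P(s) = ¾ + 1/s (P(s) = 1/s + 6*(⅛) = 1/s + ¾ = ¾ + 1/s)
J(m) = 64 (J(m) = (8 + 0)² = 8² = 64)
J(P(-13))/(-84744) = 64/(-84744) = 64*(-1/84744) = -8/10593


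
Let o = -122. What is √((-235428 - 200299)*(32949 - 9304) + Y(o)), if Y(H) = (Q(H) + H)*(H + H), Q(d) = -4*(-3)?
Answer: 15*I*√45789947 ≈ 1.015e+5*I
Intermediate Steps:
Q(d) = 12
Y(H) = 2*H*(12 + H) (Y(H) = (12 + H)*(H + H) = (12 + H)*(2*H) = 2*H*(12 + H))
√((-235428 - 200299)*(32949 - 9304) + Y(o)) = √((-235428 - 200299)*(32949 - 9304) + 2*(-122)*(12 - 122)) = √(-435727*23645 + 2*(-122)*(-110)) = √(-10302764915 + 26840) = √(-10302738075) = 15*I*√45789947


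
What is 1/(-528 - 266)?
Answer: -1/794 ≈ -0.0012594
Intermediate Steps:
1/(-528 - 266) = 1/(-794) = -1/794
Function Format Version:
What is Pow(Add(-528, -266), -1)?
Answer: Rational(-1, 794) ≈ -0.0012594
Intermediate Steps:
Pow(Add(-528, -266), -1) = Pow(-794, -1) = Rational(-1, 794)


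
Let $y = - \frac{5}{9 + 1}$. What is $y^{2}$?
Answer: $\frac{1}{4} \approx 0.25$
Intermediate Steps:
$y = - \frac{1}{2}$ ($y = - \frac{5}{10} = \left(-5\right) \frac{1}{10} = - \frac{1}{2} \approx -0.5$)
$y^{2} = \left(- \frac{1}{2}\right)^{2} = \frac{1}{4}$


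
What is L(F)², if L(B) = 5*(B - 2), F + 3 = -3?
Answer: 1600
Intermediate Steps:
F = -6 (F = -3 - 3 = -6)
L(B) = -10 + 5*B (L(B) = 5*(-2 + B) = -10 + 5*B)
L(F)² = (-10 + 5*(-6))² = (-10 - 30)² = (-40)² = 1600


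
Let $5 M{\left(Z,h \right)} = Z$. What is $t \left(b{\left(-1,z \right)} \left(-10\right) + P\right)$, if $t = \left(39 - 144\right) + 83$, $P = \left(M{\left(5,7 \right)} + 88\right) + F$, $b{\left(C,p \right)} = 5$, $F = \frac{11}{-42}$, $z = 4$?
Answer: $- \frac{17897}{21} \approx -852.24$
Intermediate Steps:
$M{\left(Z,h \right)} = \frac{Z}{5}$
$F = - \frac{11}{42}$ ($F = 11 \left(- \frac{1}{42}\right) = - \frac{11}{42} \approx -0.2619$)
$P = \frac{3727}{42}$ ($P = \left(\frac{1}{5} \cdot 5 + 88\right) - \frac{11}{42} = \left(1 + 88\right) - \frac{11}{42} = 89 - \frac{11}{42} = \frac{3727}{42} \approx 88.738$)
$t = -22$ ($t = -105 + 83 = -22$)
$t \left(b{\left(-1,z \right)} \left(-10\right) + P\right) = - 22 \left(5 \left(-10\right) + \frac{3727}{42}\right) = - 22 \left(-50 + \frac{3727}{42}\right) = \left(-22\right) \frac{1627}{42} = - \frac{17897}{21}$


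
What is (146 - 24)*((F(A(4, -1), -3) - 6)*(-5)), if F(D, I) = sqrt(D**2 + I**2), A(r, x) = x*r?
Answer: 610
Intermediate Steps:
A(r, x) = r*x
(146 - 24)*((F(A(4, -1), -3) - 6)*(-5)) = (146 - 24)*((sqrt((4*(-1))**2 + (-3)**2) - 6)*(-5)) = 122*((sqrt((-4)**2 + 9) - 6)*(-5)) = 122*((sqrt(16 + 9) - 6)*(-5)) = 122*((sqrt(25) - 6)*(-5)) = 122*((5 - 6)*(-5)) = 122*(-1*(-5)) = 122*5 = 610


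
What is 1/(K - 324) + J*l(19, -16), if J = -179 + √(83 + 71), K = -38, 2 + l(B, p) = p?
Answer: 1166363/362 - 18*√154 ≈ 2998.6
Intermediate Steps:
l(B, p) = -2 + p
J = -179 + √154 ≈ -166.59
1/(K - 324) + J*l(19, -16) = 1/(-38 - 324) + (-179 + √154)*(-2 - 16) = 1/(-362) + (-179 + √154)*(-18) = -1/362 + (3222 - 18*√154) = 1166363/362 - 18*√154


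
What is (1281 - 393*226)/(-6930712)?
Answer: 87537/6930712 ≈ 0.012630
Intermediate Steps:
(1281 - 393*226)/(-6930712) = (1281 - 88818)*(-1/6930712) = -87537*(-1/6930712) = 87537/6930712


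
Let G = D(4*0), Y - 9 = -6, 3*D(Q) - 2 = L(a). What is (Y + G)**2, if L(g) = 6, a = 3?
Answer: 289/9 ≈ 32.111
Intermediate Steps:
D(Q) = 8/3 (D(Q) = 2/3 + (1/3)*6 = 2/3 + 2 = 8/3)
Y = 3 (Y = 9 - 6 = 3)
G = 8/3 ≈ 2.6667
(Y + G)**2 = (3 + 8/3)**2 = (17/3)**2 = 289/9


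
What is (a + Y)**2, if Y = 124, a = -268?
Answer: 20736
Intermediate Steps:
(a + Y)**2 = (-268 + 124)**2 = (-144)**2 = 20736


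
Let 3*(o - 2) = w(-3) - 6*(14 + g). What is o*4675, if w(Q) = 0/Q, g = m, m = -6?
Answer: -65450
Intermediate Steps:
g = -6
w(Q) = 0
o = -14 (o = 2 + (0 - 6*(14 - 6))/3 = 2 + (0 - 6*8)/3 = 2 + (0 - 48)/3 = 2 + (⅓)*(-48) = 2 - 16 = -14)
o*4675 = -14*4675 = -65450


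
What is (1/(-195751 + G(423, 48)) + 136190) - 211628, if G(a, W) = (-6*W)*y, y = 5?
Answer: -14875694659/197191 ≈ -75438.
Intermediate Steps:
G(a, W) = -30*W (G(a, W) = -6*W*5 = -30*W)
(1/(-195751 + G(423, 48)) + 136190) - 211628 = (1/(-195751 - 30*48) + 136190) - 211628 = (1/(-195751 - 1440) + 136190) - 211628 = (1/(-197191) + 136190) - 211628 = (-1/197191 + 136190) - 211628 = 26855442289/197191 - 211628 = -14875694659/197191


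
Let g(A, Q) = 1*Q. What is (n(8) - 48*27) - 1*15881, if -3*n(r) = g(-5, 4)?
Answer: -51535/3 ≈ -17178.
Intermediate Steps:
g(A, Q) = Q
n(r) = -4/3 (n(r) = -1/3*4 = -4/3)
(n(8) - 48*27) - 1*15881 = (-4/3 - 48*27) - 1*15881 = (-4/3 - 1296) - 15881 = -3892/3 - 15881 = -51535/3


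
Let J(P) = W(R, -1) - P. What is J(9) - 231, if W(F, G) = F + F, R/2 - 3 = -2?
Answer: -236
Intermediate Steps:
R = 2 (R = 6 + 2*(-2) = 6 - 4 = 2)
W(F, G) = 2*F
J(P) = 4 - P (J(P) = 2*2 - P = 4 - P)
J(9) - 231 = (4 - 1*9) - 231 = (4 - 9) - 231 = -5 - 231 = -236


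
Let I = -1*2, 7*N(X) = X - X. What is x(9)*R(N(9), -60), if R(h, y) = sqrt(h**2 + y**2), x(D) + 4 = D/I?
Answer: -510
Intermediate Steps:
N(X) = 0 (N(X) = (X - X)/7 = (1/7)*0 = 0)
I = -2
x(D) = -4 - D/2 (x(D) = -4 + D/(-2) = -4 + D*(-1/2) = -4 - D/2)
x(9)*R(N(9), -60) = (-4 - 1/2*9)*sqrt(0**2 + (-60)**2) = (-4 - 9/2)*sqrt(0 + 3600) = -17*sqrt(3600)/2 = -17/2*60 = -510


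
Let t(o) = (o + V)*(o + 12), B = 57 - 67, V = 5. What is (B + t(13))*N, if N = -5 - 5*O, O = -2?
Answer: 2200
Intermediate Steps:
B = -10
t(o) = (5 + o)*(12 + o) (t(o) = (o + 5)*(o + 12) = (5 + o)*(12 + o))
N = 5 (N = -5 - 5*(-2) = -5 + 10 = 5)
(B + t(13))*N = (-10 + (60 + 13² + 17*13))*5 = (-10 + (60 + 169 + 221))*5 = (-10 + 450)*5 = 440*5 = 2200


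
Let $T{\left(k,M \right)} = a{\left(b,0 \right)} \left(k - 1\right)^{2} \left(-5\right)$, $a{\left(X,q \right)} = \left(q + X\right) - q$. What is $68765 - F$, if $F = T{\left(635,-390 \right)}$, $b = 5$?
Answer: $10117665$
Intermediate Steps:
$a{\left(X,q \right)} = X$ ($a{\left(X,q \right)} = \left(X + q\right) - q = X$)
$T{\left(k,M \right)} = - 25 \left(-1 + k\right)^{2}$ ($T{\left(k,M \right)} = 5 \left(k - 1\right)^{2} \left(-5\right) = 5 \left(-1 + k\right)^{2} \left(-5\right) = - 25 \left(-1 + k\right)^{2}$)
$F = -10048900$ ($F = - 25 \left(-1 + 635\right)^{2} = - 25 \cdot 634^{2} = \left(-25\right) 401956 = -10048900$)
$68765 - F = 68765 - -10048900 = 68765 + 10048900 = 10117665$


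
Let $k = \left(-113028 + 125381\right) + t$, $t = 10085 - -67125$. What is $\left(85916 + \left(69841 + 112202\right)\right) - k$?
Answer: $178396$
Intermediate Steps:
$t = 77210$ ($t = 10085 + 67125 = 77210$)
$k = 89563$ ($k = \left(-113028 + 125381\right) + 77210 = 12353 + 77210 = 89563$)
$\left(85916 + \left(69841 + 112202\right)\right) - k = \left(85916 + \left(69841 + 112202\right)\right) - 89563 = \left(85916 + 182043\right) - 89563 = 267959 - 89563 = 178396$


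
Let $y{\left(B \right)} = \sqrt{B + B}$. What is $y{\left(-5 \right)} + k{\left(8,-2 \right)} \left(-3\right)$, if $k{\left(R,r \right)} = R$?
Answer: $-24 + i \sqrt{10} \approx -24.0 + 3.1623 i$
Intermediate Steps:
$y{\left(B \right)} = \sqrt{2} \sqrt{B}$ ($y{\left(B \right)} = \sqrt{2 B} = \sqrt{2} \sqrt{B}$)
$y{\left(-5 \right)} + k{\left(8,-2 \right)} \left(-3\right) = \sqrt{2} \sqrt{-5} + 8 \left(-3\right) = \sqrt{2} i \sqrt{5} - 24 = i \sqrt{10} - 24 = -24 + i \sqrt{10}$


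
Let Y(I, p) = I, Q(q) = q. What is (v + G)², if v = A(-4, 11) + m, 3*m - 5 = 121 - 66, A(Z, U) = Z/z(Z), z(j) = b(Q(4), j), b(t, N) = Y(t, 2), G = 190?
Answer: 43681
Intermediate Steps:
b(t, N) = t
z(j) = 4
A(Z, U) = Z/4
m = 20 (m = 5/3 + (121 - 66)/3 = 5/3 + (⅓)*55 = 5/3 + 55/3 = 20)
v = 19 (v = (¼)*(-4) + 20 = -1 + 20 = 19)
(v + G)² = (19 + 190)² = 209² = 43681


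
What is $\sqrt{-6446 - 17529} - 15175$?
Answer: $-15175 + 5 i \sqrt{959} \approx -15175.0 + 154.84 i$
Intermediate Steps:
$\sqrt{-6446 - 17529} - 15175 = \sqrt{-23975} + \left(-20752 + 5577\right) = 5 i \sqrt{959} - 15175 = -15175 + 5 i \sqrt{959}$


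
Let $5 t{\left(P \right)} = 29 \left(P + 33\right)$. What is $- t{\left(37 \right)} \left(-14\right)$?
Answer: $5684$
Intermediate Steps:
$t{\left(P \right)} = \frac{957}{5} + \frac{29 P}{5}$ ($t{\left(P \right)} = \frac{29 \left(P + 33\right)}{5} = \frac{29 \left(33 + P\right)}{5} = \frac{957 + 29 P}{5} = \frac{957}{5} + \frac{29 P}{5}$)
$- t{\left(37 \right)} \left(-14\right) = - (\frac{957}{5} + \frac{29}{5} \cdot 37) \left(-14\right) = - (\frac{957}{5} + \frac{1073}{5}) \left(-14\right) = \left(-1\right) 406 \left(-14\right) = \left(-406\right) \left(-14\right) = 5684$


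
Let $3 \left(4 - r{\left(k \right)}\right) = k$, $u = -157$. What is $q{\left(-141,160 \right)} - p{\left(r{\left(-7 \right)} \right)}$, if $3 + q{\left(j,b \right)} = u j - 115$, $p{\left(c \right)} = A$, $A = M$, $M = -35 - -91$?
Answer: $21963$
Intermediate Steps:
$r{\left(k \right)} = 4 - \frac{k}{3}$
$M = 56$ ($M = -35 + 91 = 56$)
$A = 56$
$p{\left(c \right)} = 56$
$q{\left(j,b \right)} = -118 - 157 j$ ($q{\left(j,b \right)} = -3 - \left(115 + 157 j\right) = -118 - 157 j$)
$q{\left(-141,160 \right)} - p{\left(r{\left(-7 \right)} \right)} = \left(-118 - -22137\right) - 56 = \left(-118 + 22137\right) - 56 = 22019 - 56 = 21963$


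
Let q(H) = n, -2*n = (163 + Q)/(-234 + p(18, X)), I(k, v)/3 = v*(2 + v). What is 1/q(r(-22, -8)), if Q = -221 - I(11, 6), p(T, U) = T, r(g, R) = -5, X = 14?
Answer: -216/101 ≈ -2.1386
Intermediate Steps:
I(k, v) = 3*v*(2 + v) (I(k, v) = 3*(v*(2 + v)) = 3*v*(2 + v))
Q = -365 (Q = -221 - 3*6*(2 + 6) = -221 - 3*6*8 = -221 - 1*144 = -221 - 144 = -365)
n = -101/216 (n = -(163 - 365)/(2*(-234 + 18)) = -(-101)/(-216) = -(-101)*(-1)/216 = -½*101/108 = -101/216 ≈ -0.46759)
q(H) = -101/216
1/q(r(-22, -8)) = 1/(-101/216) = -216/101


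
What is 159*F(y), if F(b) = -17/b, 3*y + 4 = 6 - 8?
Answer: 2703/2 ≈ 1351.5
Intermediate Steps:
y = -2 (y = -4/3 + (6 - 8)/3 = -4/3 + (⅓)*(-2) = -4/3 - ⅔ = -2)
159*F(y) = 159*(-17/(-2)) = 159*(-17*(-½)) = 159*(17/2) = 2703/2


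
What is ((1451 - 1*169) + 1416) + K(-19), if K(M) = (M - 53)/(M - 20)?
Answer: 35098/13 ≈ 2699.8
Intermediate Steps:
K(M) = (-53 + M)/(-20 + M)
((1451 - 1*169) + 1416) + K(-19) = ((1451 - 1*169) + 1416) + (-53 - 19)/(-20 - 19) = ((1451 - 169) + 1416) - 72/(-39) = (1282 + 1416) - 1/39*(-72) = 2698 + 24/13 = 35098/13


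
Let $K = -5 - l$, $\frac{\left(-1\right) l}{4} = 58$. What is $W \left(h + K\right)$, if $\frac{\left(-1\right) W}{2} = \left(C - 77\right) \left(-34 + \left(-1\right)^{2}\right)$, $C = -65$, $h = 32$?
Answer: $-2427348$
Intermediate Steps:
$l = -232$ ($l = \left(-4\right) 58 = -232$)
$K = 227$ ($K = -5 - -232 = -5 + 232 = 227$)
$W = -9372$ ($W = - 2 \left(-65 - 77\right) \left(-34 + \left(-1\right)^{2}\right) = - 2 \left(- 142 \left(-34 + 1\right)\right) = - 2 \left(\left(-142\right) \left(-33\right)\right) = \left(-2\right) 4686 = -9372$)
$W \left(h + K\right) = - 9372 \left(32 + 227\right) = \left(-9372\right) 259 = -2427348$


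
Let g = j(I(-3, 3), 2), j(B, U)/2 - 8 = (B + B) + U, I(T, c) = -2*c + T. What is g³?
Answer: -4096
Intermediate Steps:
I(T, c) = T - 2*c
j(B, U) = 16 + 2*U + 4*B (j(B, U) = 16 + 2*((B + B) + U) = 16 + 2*(2*B + U) = 16 + 2*(U + 2*B) = 16 + (2*U + 4*B) = 16 + 2*U + 4*B)
g = -16 (g = 16 + 2*2 + 4*(-3 - 2*3) = 16 + 4 + 4*(-3 - 6) = 16 + 4 + 4*(-9) = 16 + 4 - 36 = -16)
g³ = (-16)³ = -4096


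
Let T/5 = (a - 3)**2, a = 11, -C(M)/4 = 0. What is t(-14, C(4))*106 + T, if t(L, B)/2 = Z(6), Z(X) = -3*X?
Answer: -3496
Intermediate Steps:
C(M) = 0 (C(M) = -4*0 = 0)
T = 320 (T = 5*(11 - 3)**2 = 5*8**2 = 5*64 = 320)
t(L, B) = -36 (t(L, B) = 2*(-3*6) = 2*(-18) = -36)
t(-14, C(4))*106 + T = -36*106 + 320 = -3816 + 320 = -3496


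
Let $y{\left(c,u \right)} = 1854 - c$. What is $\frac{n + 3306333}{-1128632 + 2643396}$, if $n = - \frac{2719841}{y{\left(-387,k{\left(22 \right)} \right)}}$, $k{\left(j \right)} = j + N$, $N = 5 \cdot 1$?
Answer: $\frac{1851693103}{848646531} \approx 2.1819$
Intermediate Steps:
$N = 5$
$k{\left(j \right)} = 5 + j$ ($k{\left(j \right)} = j + 5 = 5 + j$)
$n = - \frac{2719841}{2241}$ ($n = - \frac{2719841}{1854 - -387} = - \frac{2719841}{1854 + 387} = - \frac{2719841}{2241} \approx -1213.7$)
$\frac{n + 3306333}{-1128632 + 2643396} = \frac{- \frac{2719841}{2241} + 3306333}{-1128632 + 2643396} = \frac{7406772412}{2241 \cdot 1514764} = \frac{7406772412}{2241} \cdot \frac{1}{1514764} = \frac{1851693103}{848646531}$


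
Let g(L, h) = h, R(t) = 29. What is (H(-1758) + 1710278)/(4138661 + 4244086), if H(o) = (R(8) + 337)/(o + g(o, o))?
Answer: 1002222847/4912289742 ≈ 0.20402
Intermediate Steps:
H(o) = 183/o (H(o) = (29 + 337)/(o + o) = 366/((2*o)) = 366*(1/(2*o)) = 183/o)
(H(-1758) + 1710278)/(4138661 + 4244086) = (183/(-1758) + 1710278)/(4138661 + 4244086) = (183*(-1/1758) + 1710278)/8382747 = (-61/586 + 1710278)*(1/8382747) = (1002222847/586)*(1/8382747) = 1002222847/4912289742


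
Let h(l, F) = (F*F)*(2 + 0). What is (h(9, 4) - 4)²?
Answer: 784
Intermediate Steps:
h(l, F) = 2*F² (h(l, F) = F²*2 = 2*F²)
(h(9, 4) - 4)² = (2*4² - 4)² = (2*16 - 4)² = (32 - 4)² = 28² = 784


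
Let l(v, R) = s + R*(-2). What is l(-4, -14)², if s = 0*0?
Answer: 784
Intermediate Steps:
s = 0
l(v, R) = -2*R (l(v, R) = 0 + R*(-2) = 0 - 2*R = -2*R)
l(-4, -14)² = (-2*(-14))² = 28² = 784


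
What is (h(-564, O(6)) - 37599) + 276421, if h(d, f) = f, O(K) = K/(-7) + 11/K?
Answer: 10030565/42 ≈ 2.3882e+5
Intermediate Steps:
O(K) = 11/K - K/7 (O(K) = K*(-⅐) + 11/K = -K/7 + 11/K = 11/K - K/7)
(h(-564, O(6)) - 37599) + 276421 = ((11/6 - ⅐*6) - 37599) + 276421 = ((11*(⅙) - 6/7) - 37599) + 276421 = ((11/6 - 6/7) - 37599) + 276421 = (41/42 - 37599) + 276421 = -1579117/42 + 276421 = 10030565/42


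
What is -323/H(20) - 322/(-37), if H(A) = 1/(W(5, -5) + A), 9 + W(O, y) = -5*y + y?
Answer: -370159/37 ≈ -10004.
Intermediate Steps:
W(O, y) = -9 - 4*y (W(O, y) = -9 + (-5*y + y) = -9 - 4*y)
H(A) = 1/(11 + A) (H(A) = 1/((-9 - 4*(-5)) + A) = 1/((-9 + 20) + A) = 1/(11 + A))
-323/H(20) - 322/(-37) = -323/(1/(11 + 20)) - 322/(-37) = -323/(1/31) - 322*(-1/37) = -323/1/31 + 322/37 = -323*31 + 322/37 = -10013 + 322/37 = -370159/37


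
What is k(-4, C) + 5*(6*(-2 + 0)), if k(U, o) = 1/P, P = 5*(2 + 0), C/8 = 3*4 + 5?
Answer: -599/10 ≈ -59.900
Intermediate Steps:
C = 136 (C = 8*(3*4 + 5) = 8*(12 + 5) = 8*17 = 136)
P = 10 (P = 5*2 = 10)
k(U, o) = ⅒ (k(U, o) = 1/10 = ⅒)
k(-4, C) + 5*(6*(-2 + 0)) = ⅒ + 5*(6*(-2 + 0)) = ⅒ + 5*(6*(-2)) = ⅒ + 5*(-12) = ⅒ - 60 = -599/10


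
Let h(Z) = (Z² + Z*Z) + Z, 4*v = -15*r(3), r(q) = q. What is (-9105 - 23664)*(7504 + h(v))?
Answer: -2030596623/8 ≈ -2.5382e+8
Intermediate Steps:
v = -45/4 (v = (-15*3)/4 = (¼)*(-45) = -45/4 ≈ -11.250)
h(Z) = Z + 2*Z² (h(Z) = (Z² + Z²) + Z = 2*Z² + Z = Z + 2*Z²)
(-9105 - 23664)*(7504 + h(v)) = (-9105 - 23664)*(7504 - 45*(1 + 2*(-45/4))/4) = -32769*(7504 - 45*(1 - 45/2)/4) = -32769*(7504 - 45/4*(-43/2)) = -32769*(7504 + 1935/8) = -32769*61967/8 = -2030596623/8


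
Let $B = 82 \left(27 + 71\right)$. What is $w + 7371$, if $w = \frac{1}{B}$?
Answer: $\frac{59233357}{8036} \approx 7371.0$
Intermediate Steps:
$B = 8036$ ($B = 82 \cdot 98 = 8036$)
$w = \frac{1}{8036} \approx 0.00012444$
$w + 7371 = \frac{1}{8036} + 7371 = \frac{59233357}{8036}$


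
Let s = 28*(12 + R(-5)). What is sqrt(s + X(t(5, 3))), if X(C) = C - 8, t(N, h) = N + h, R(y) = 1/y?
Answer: 2*sqrt(2065)/5 ≈ 18.177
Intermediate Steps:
s = 1652/5 (s = 28*(12 + 1/(-5)) = 28*(12 - 1/5) = 28*(59/5) = 1652/5 ≈ 330.40)
X(C) = -8 + C
sqrt(s + X(t(5, 3))) = sqrt(1652/5 + (-8 + (5 + 3))) = sqrt(1652/5 + (-8 + 8)) = sqrt(1652/5 + 0) = sqrt(1652/5) = 2*sqrt(2065)/5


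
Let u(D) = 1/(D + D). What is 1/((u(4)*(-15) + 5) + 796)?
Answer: 8/6393 ≈ 0.0012514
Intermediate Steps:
u(D) = 1/(2*D)
1/((u(4)*(-15) + 5) + 796) = 1/((((½)/4)*(-15) + 5) + 796) = 1/((((½)*(¼))*(-15) + 5) + 796) = 1/(((⅛)*(-15) + 5) + 796) = 1/((-15/8 + 5) + 796) = 1/(25/8 + 796) = 1/(6393/8) = 8/6393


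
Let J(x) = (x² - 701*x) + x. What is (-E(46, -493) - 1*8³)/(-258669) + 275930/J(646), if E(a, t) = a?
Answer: -3964170661/501300522 ≈ -7.9078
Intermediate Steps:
J(x) = x² - 700*x
(-E(46, -493) - 1*8³)/(-258669) + 275930/J(646) = (-1*46 - 1*8³)/(-258669) + 275930/((646*(-700 + 646))) = (-46 - 1*512)*(-1/258669) + 275930/((646*(-54))) = (-46 - 512)*(-1/258669) + 275930/(-34884) = -558*(-1/258669) + 275930*(-1/34884) = 62/28741 - 137965/17442 = -3964170661/501300522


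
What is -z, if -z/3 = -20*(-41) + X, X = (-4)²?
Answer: 2508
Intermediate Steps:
X = 16
z = -2508 (z = -3*(-20*(-41) + 16) = -3*(820 + 16) = -3*836 = -2508)
-z = -1*(-2508) = 2508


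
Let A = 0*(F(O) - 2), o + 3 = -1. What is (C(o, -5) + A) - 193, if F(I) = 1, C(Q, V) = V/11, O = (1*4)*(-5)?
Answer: -2128/11 ≈ -193.45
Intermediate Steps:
O = -20 (O = 4*(-5) = -20)
o = -4 (o = -3 - 1 = -4)
C(Q, V) = V/11 (C(Q, V) = V*(1/11) = V/11)
A = 0 (A = 0*(1 - 2) = 0*(-1) = 0)
(C(o, -5) + A) - 193 = ((1/11)*(-5) + 0) - 193 = (-5/11 + 0) - 193 = -5/11 - 193 = -2128/11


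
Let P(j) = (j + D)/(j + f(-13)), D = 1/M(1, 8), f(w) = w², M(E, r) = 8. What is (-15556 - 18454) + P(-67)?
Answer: -27752695/816 ≈ -34011.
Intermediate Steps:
D = ⅛ (D = 1/8 = ⅛ ≈ 0.12500)
P(j) = (⅛ + j)/(169 + j) (P(j) = (j + ⅛)/(j + (-13)²) = (⅛ + j)/(j + 169) = (⅛ + j)/(169 + j))
(-15556 - 18454) + P(-67) = (-15556 - 18454) + (⅛ - 67)/(169 - 67) = -34010 - 535/8/102 = -34010 + (1/102)*(-535/8) = -34010 - 535/816 = -27752695/816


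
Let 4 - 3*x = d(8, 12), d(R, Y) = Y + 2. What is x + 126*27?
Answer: 10196/3 ≈ 3398.7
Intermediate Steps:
d(R, Y) = 2 + Y
x = -10/3 (x = 4/3 - (2 + 12)/3 = 4/3 - 1/3*14 = 4/3 - 14/3 = -10/3 ≈ -3.3333)
x + 126*27 = -10/3 + 126*27 = -10/3 + 3402 = 10196/3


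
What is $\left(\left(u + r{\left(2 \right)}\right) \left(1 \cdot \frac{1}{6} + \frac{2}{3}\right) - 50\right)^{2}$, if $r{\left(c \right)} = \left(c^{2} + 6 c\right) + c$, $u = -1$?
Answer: $\frac{46225}{36} \approx 1284.0$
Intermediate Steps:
$r{\left(c \right)} = c^{2} + 7 c$
$\left(\left(u + r{\left(2 \right)}\right) \left(1 \cdot \frac{1}{6} + \frac{2}{3}\right) - 50\right)^{2} = \left(\left(-1 + 2 \left(7 + 2\right)\right) \left(1 \cdot \frac{1}{6} + \frac{2}{3}\right) - 50\right)^{2} = \left(\left(-1 + 2 \cdot 9\right) \left(1 \cdot \frac{1}{6} + 2 \cdot \frac{1}{3}\right) - 50\right)^{2} = \left(\left(-1 + 18\right) \left(\frac{1}{6} + \frac{2}{3}\right) - 50\right)^{2} = \left(17 \cdot \frac{5}{6} - 50\right)^{2} = \left(\frac{85}{6} - 50\right)^{2} = \left(- \frac{215}{6}\right)^{2} = \frac{46225}{36}$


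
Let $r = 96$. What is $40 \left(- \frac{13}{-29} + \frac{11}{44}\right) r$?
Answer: $\frac{77760}{29} \approx 2681.4$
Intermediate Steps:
$40 \left(- \frac{13}{-29} + \frac{11}{44}\right) r = 40 \left(- \frac{13}{-29} + \frac{11}{44}\right) 96 = 40 \left(\left(-13\right) \left(- \frac{1}{29}\right) + 11 \cdot \frac{1}{44}\right) 96 = 40 \left(\frac{13}{29} + \frac{1}{4}\right) 96 = 40 \cdot \frac{81}{116} \cdot 96 = \frac{810}{29} \cdot 96 = \frac{77760}{29}$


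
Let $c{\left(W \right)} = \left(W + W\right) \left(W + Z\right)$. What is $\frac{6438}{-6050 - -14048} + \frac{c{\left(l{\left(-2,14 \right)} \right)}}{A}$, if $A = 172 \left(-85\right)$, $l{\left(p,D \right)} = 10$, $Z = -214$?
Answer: $\frac{1445}{1333} \approx 1.084$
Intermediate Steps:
$c{\left(W \right)} = 2 W \left(-214 + W\right)$ ($c{\left(W \right)} = \left(W + W\right) \left(W - 214\right) = 2 W \left(-214 + W\right)$)
$A = -14620$
$\frac{6438}{-6050 - -14048} + \frac{c{\left(l{\left(-2,14 \right)} \right)}}{A} = \frac{6438}{-6050 - -14048} + \frac{2 \cdot 10 \left(-214 + 10\right)}{-14620} = \frac{6438}{-6050 + 14048} + 2 \cdot 10 \left(-204\right) \left(- \frac{1}{14620}\right) = \frac{6438}{7998} - - \frac{12}{43} = 6438 \cdot \frac{1}{7998} + \frac{12}{43} = \frac{1073}{1333} + \frac{12}{43} = \frac{1445}{1333}$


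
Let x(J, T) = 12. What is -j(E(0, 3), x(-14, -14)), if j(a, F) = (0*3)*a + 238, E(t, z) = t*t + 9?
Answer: -238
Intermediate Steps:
E(t, z) = 9 + t² (E(t, z) = t² + 9 = 9 + t²)
j(a, F) = 238 (j(a, F) = 0*a + 238 = 0 + 238 = 238)
-j(E(0, 3), x(-14, -14)) = -1*238 = -238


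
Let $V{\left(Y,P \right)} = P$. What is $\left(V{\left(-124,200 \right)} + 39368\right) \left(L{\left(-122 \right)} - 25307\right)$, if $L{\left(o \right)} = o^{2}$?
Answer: $-412417264$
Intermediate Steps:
$\left(V{\left(-124,200 \right)} + 39368\right) \left(L{\left(-122 \right)} - 25307\right) = \left(200 + 39368\right) \left(\left(-122\right)^{2} - 25307\right) = 39568 \left(14884 - 25307\right) = 39568 \left(-10423\right) = -412417264$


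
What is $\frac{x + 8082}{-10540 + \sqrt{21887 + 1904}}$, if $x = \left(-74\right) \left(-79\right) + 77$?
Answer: $- \frac{147612700}{111067809} - \frac{14005 \sqrt{23791}}{111067809} \approx -1.3485$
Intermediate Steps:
$x = 5923$ ($x = 5846 + 77 = 5923$)
$\frac{x + 8082}{-10540 + \sqrt{21887 + 1904}} = \frac{5923 + 8082}{-10540 + \sqrt{21887 + 1904}} = \frac{14005}{-10540 + \sqrt{23791}}$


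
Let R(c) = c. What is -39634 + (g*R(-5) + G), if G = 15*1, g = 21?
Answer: -39724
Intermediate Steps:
G = 15
-39634 + (g*R(-5) + G) = -39634 + (21*(-5) + 15) = -39634 + (-105 + 15) = -39634 - 90 = -39724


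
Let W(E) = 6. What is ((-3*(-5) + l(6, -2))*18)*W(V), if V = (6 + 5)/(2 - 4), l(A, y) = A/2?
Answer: 1944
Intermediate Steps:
l(A, y) = A/2 (l(A, y) = A*(1/2) = A/2)
V = -11/2 (V = 11/(-2) = 11*(-1/2) = -11/2 ≈ -5.5000)
((-3*(-5) + l(6, -2))*18)*W(V) = ((-3*(-5) + (1/2)*6)*18)*6 = ((15 + 3)*18)*6 = (18*18)*6 = 324*6 = 1944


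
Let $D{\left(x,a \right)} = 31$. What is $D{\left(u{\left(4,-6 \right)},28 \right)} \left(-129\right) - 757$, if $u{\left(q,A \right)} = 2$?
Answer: $-4756$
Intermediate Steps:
$D{\left(u{\left(4,-6 \right)},28 \right)} \left(-129\right) - 757 = 31 \left(-129\right) - 757 = -3999 - 757 = -4756$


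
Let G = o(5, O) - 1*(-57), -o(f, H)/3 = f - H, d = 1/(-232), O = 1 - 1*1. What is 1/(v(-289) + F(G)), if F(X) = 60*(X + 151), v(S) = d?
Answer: 232/2686559 ≈ 8.6356e-5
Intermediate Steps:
O = 0 (O = 1 - 1 = 0)
d = -1/232 ≈ -0.0043103
v(S) = -1/232
o(f, H) = -3*f + 3*H (o(f, H) = -3*(f - H) = -3*f + 3*H)
G = 42 (G = (-3*5 + 3*0) - 1*(-57) = (-15 + 0) + 57 = -15 + 57 = 42)
F(X) = 9060 + 60*X (F(X) = 60*(151 + X) = 9060 + 60*X)
1/(v(-289) + F(G)) = 1/(-1/232 + (9060 + 60*42)) = 1/(-1/232 + (9060 + 2520)) = 1/(-1/232 + 11580) = 1/(2686559/232) = 232/2686559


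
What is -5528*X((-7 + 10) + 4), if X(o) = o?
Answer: -38696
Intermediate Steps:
-5528*X((-7 + 10) + 4) = -5528*((-7 + 10) + 4) = -5528*(3 + 4) = -5528*7 = -38696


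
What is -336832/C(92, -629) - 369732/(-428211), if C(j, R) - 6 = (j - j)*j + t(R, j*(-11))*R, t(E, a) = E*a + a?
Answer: 24657565442428/28529710460853 ≈ 0.86428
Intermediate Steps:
t(E, a) = a + E*a
C(j, R) = 6 - 11*R*j*(1 + R) (C(j, R) = 6 + ((j - j)*j + ((j*(-11))*(1 + R))*R) = 6 + (0*j + ((-11*j)*(1 + R))*R) = 6 + (0 + (-11*j*(1 + R))*R) = 6 + (0 - 11*R*j*(1 + R)) = 6 - 11*R*j*(1 + R))
-336832/C(92, -629) - 369732/(-428211) = -336832/(6 - 11*(-629)*92*(1 - 629)) - 369732/(-428211) = -336832/(6 - 11*(-629)*92*(-628)) - 369732*(-1/428211) = -336832/(6 - 399752144) + 123244/142737 = -336832/(-399752138) + 123244/142737 = -336832*(-1/399752138) + 123244/142737 = 168416/199876069 + 123244/142737 = 24657565442428/28529710460853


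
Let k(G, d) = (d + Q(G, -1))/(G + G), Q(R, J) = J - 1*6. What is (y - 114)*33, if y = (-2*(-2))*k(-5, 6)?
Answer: -18744/5 ≈ -3748.8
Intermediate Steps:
Q(R, J) = -6 + J (Q(R, J) = J - 6 = -6 + J)
k(G, d) = (-7 + d)/(2*G) (k(G, d) = (d + (-6 - 1))/(G + G) = (d - 7)/((2*G)) = (-7 + d)*(1/(2*G)) = (-7 + d)/(2*G))
y = 2/5 (y = (-2*(-2))*((1/2)*(-7 + 6)/(-5)) = 4*((1/2)*(-1/5)*(-1)) = 4*(1/10) = 2/5 ≈ 0.40000)
(y - 114)*33 = (2/5 - 114)*33 = -568/5*33 = -18744/5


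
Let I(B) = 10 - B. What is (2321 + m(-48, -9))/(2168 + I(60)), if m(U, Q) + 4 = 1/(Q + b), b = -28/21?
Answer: 35912/32829 ≈ 1.0939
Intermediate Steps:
b = -4/3 (b = -28*1/21 = -4/3 ≈ -1.3333)
m(U, Q) = -4 + 1/(-4/3 + Q) (m(U, Q) = -4 + 1/(Q - 4/3) = -4 + 1/(-4/3 + Q))
(2321 + m(-48, -9))/(2168 + I(60)) = (2321 + (19 - 12*(-9))/(-4 + 3*(-9)))/(2168 + (10 - 1*60)) = (2321 + (19 + 108)/(-4 - 27))/(2168 + (10 - 60)) = (2321 + 127/(-31))/(2168 - 50) = (2321 - 1/31*127)/2118 = (2321 - 127/31)*(1/2118) = (71824/31)*(1/2118) = 35912/32829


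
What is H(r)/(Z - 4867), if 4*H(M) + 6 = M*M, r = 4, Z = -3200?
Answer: -5/16134 ≈ -0.00030990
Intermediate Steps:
H(M) = -3/2 + M²/4 (H(M) = -3/2 + (M*M)/4 = -3/2 + M²/4)
H(r)/(Z - 4867) = (-3/2 + (¼)*4²)/(-3200 - 4867) = (-3/2 + (¼)*16)/(-8067) = -(-3/2 + 4)/8067 = -1/8067*5/2 = -5/16134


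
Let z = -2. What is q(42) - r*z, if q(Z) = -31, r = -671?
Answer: -1373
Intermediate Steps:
q(42) - r*z = -31 - (-671)*(-2) = -31 - 1*1342 = -31 - 1342 = -1373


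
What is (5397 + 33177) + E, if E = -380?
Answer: 38194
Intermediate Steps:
(5397 + 33177) + E = (5397 + 33177) - 380 = 38574 - 380 = 38194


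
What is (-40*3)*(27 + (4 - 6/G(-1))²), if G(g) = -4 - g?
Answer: -7560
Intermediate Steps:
(-40*3)*(27 + (4 - 6/G(-1))²) = (-40*3)*(27 + (4 - 6/(-4 - 1*(-1)))²) = (-10*12)*(27 + (4 - 6/(-4 + 1))²) = -120*(27 + (4 - 6/(-3))²) = -120*(27 + (4 - 6*(-⅓))²) = -120*(27 + (4 + 2)²) = -120*(27 + 6²) = -120*(27 + 36) = -120*63 = -7560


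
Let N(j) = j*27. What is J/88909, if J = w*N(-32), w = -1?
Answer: 864/88909 ≈ 0.0097178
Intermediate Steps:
N(j) = 27*j
J = 864 (J = -27*(-32) = -1*(-864) = 864)
J/88909 = 864/88909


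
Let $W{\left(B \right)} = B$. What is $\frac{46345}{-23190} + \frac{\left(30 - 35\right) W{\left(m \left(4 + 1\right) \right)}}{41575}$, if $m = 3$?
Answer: $- \frac{15428261}{7712994} \approx -2.0003$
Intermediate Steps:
$\frac{46345}{-23190} + \frac{\left(30 - 35\right) W{\left(m \left(4 + 1\right) \right)}}{41575} = \frac{46345}{-23190} + \frac{\left(30 - 35\right) 3 \left(4 + 1\right)}{41575} = 46345 \left(- \frac{1}{23190}\right) + - 5 \cdot 3 \cdot 5 \cdot \frac{1}{41575} = - \frac{9269}{4638} + \left(-5\right) 15 \cdot \frac{1}{41575} = - \frac{9269}{4638} - \frac{3}{1663} = - \frac{15428261}{7712994}$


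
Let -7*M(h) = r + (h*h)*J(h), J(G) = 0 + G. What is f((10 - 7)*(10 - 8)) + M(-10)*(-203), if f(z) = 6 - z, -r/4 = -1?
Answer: -28884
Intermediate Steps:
r = 4 (r = -4*(-1) = 4)
J(G) = G
M(h) = -4/7 - h**3/7 (M(h) = -(4 + (h*h)*h)/7 = -(4 + h**2*h)/7 = -(4 + h**3)/7 = -4/7 - h**3/7)
f((10 - 7)*(10 - 8)) + M(-10)*(-203) = (6 - (10 - 7)*(10 - 8)) + (-4/7 - 1/7*(-10)**3)*(-203) = (6 - 3*2) + (-4/7 - 1/7*(-1000))*(-203) = (6 - 1*6) + (-4/7 + 1000/7)*(-203) = (6 - 6) + (996/7)*(-203) = 0 - 28884 = -28884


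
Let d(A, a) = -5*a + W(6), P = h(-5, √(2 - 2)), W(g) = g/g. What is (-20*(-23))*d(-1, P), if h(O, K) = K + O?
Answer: 11960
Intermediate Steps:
W(g) = 1
P = -5 (P = √(2 - 2) - 5 = √0 - 5 = 0 - 5 = -5)
d(A, a) = 1 - 5*a (d(A, a) = -5*a + 1 = 1 - 5*a)
(-20*(-23))*d(-1, P) = (-20*(-23))*(1 - 5*(-5)) = 460*(1 + 25) = 460*26 = 11960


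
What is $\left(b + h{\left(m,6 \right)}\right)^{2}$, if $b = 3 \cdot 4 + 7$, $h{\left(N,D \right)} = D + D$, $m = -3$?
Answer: $961$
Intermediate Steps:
$h{\left(N,D \right)} = 2 D$
$b = 19$ ($b = 12 + 7 = 19$)
$\left(b + h{\left(m,6 \right)}\right)^{2} = \left(19 + 2 \cdot 6\right)^{2} = \left(19 + 12\right)^{2} = 31^{2} = 961$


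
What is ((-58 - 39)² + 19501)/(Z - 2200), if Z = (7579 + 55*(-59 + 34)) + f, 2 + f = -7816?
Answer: -14455/1907 ≈ -7.5800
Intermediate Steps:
f = -7818 (f = -2 - 7816 = -7818)
Z = -1614 (Z = (7579 + 55*(-59 + 34)) - 7818 = (7579 + 55*(-25)) - 7818 = (7579 - 1375) - 7818 = 6204 - 7818 = -1614)
((-58 - 39)² + 19501)/(Z - 2200) = ((-58 - 39)² + 19501)/(-1614 - 2200) = ((-97)² + 19501)/(-3814) = (9409 + 19501)*(-1/3814) = 28910*(-1/3814) = -14455/1907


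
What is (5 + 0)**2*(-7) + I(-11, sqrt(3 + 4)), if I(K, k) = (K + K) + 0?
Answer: -197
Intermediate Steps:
I(K, k) = 2*K (I(K, k) = 2*K + 0 = 2*K)
(5 + 0)**2*(-7) + I(-11, sqrt(3 + 4)) = (5 + 0)**2*(-7) + 2*(-11) = 5**2*(-7) - 22 = 25*(-7) - 22 = -175 - 22 = -197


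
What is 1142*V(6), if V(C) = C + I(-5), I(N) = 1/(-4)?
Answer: 13133/2 ≈ 6566.5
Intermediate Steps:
I(N) = -1/4 (I(N) = 1*(-1/4) = -1/4)
V(C) = -1/4 + C (V(C) = C - 1/4 = -1/4 + C)
1142*V(6) = 1142*(-1/4 + 6) = 1142*(23/4) = 13133/2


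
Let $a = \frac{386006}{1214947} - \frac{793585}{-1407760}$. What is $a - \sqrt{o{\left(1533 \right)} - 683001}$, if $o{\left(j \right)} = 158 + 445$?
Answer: $\frac{301513504311}{342070757744} - 3 i \sqrt{75822} \approx 0.88144 - 826.07 i$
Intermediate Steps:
$o{\left(j \right)} = 603$
$a = \frac{301513504311}{342070757744}$ ($a = 386006 \cdot \frac{1}{1214947} - - \frac{158717}{281552} = \frac{386006}{1214947} + \frac{158717}{281552} = \frac{301513504311}{342070757744} \approx 0.88144$)
$a - \sqrt{o{\left(1533 \right)} - 683001} = \frac{301513504311}{342070757744} - \sqrt{603 - 683001} = \frac{301513504311}{342070757744} - \sqrt{-682398} = \frac{301513504311}{342070757744} - 3 i \sqrt{75822}$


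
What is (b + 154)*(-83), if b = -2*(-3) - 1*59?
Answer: -8383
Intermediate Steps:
b = -53 (b = 6 - 59 = -53)
(b + 154)*(-83) = (-53 + 154)*(-83) = 101*(-83) = -8383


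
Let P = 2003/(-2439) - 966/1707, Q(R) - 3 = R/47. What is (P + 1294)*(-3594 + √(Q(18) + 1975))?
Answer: -2149064033822/462597 + 3587752978*√1092562/65226177 ≈ -4.5882e+6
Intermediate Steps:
Q(R) = 3 + R/47
P = -1925065/1387791 (P = 2003*(-1/2439) - 966*1/1707 = -2003/2439 - 322/569 = -1925065/1387791 ≈ -1.3871)
(P + 1294)*(-3594 + √(Q(18) + 1975)) = (-1925065/1387791 + 1294)*(-3594 + √((3 + (1/47)*18) + 1975)) = 1793876489*(-3594 + √((3 + 18/47) + 1975))/1387791 = 1793876489*(-3594 + √(159/47 + 1975))/1387791 = 1793876489*(-3594 + √(92984/47))/1387791 = 1793876489*(-3594 + 2*√1092562/47)/1387791 = -2149064033822/462597 + 3587752978*√1092562/65226177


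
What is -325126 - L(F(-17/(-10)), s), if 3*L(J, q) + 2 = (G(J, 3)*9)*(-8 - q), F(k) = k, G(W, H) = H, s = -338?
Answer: -984286/3 ≈ -3.2810e+5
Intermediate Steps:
L(J, q) = -218/3 - 9*q (L(J, q) = -⅔ + ((3*9)*(-8 - q))/3 = -⅔ + (27*(-8 - q))/3 = -⅔ + (-216 - 27*q)/3 = -⅔ + (-72 - 9*q) = -218/3 - 9*q)
-325126 - L(F(-17/(-10)), s) = -325126 - (-218/3 - 9*(-338)) = -325126 - (-218/3 + 3042) = -325126 - 1*8908/3 = -325126 - 8908/3 = -984286/3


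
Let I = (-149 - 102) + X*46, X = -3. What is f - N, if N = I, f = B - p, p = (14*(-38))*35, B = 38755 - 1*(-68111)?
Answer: 125875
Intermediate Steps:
B = 106866 (B = 38755 + 68111 = 106866)
p = -18620 (p = -532*35 = -18620)
f = 125486 (f = 106866 - 1*(-18620) = 106866 + 18620 = 125486)
I = -389 (I = (-149 - 102) - 3*46 = -251 - 138 = -389)
N = -389
f - N = 125486 - 1*(-389) = 125486 + 389 = 125875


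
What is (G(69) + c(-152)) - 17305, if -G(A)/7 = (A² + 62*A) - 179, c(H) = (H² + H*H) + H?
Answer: -33269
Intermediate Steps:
c(H) = H + 2*H² (c(H) = (H² + H²) + H = 2*H² + H = H + 2*H²)
G(A) = 1253 - 434*A - 7*A² (G(A) = -7*((A² + 62*A) - 179) = -7*(-179 + A² + 62*A) = 1253 - 434*A - 7*A²)
(G(69) + c(-152)) - 17305 = ((1253 - 434*69 - 7*69²) - 152*(1 + 2*(-152))) - 17305 = ((1253 - 29946 - 7*4761) - 152*(1 - 304)) - 17305 = ((1253 - 29946 - 33327) - 152*(-303)) - 17305 = (-62020 + 46056) - 17305 = -15964 - 17305 = -33269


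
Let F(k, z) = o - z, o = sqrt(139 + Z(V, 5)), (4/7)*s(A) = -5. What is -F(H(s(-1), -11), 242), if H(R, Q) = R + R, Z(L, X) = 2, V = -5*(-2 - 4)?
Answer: 242 - sqrt(141) ≈ 230.13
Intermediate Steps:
V = 30 (V = -5*(-6) = 30)
s(A) = -35/4 (s(A) = (7/4)*(-5) = -35/4)
H(R, Q) = 2*R
o = sqrt(141) (o = sqrt(139 + 2) = sqrt(141) ≈ 11.874)
F(k, z) = sqrt(141) - z
-F(H(s(-1), -11), 242) = -(sqrt(141) - 1*242) = -(sqrt(141) - 242) = -(-242 + sqrt(141)) = 242 - sqrt(141)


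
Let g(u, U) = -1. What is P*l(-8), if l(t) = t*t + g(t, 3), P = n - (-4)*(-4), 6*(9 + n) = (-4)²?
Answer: -1407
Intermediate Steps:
n = -19/3 (n = -9 + (⅙)*(-4)² = -9 + (⅙)*16 = -9 + 8/3 = -19/3 ≈ -6.3333)
P = -67/3 (P = -19/3 - (-4)*(-4) = -19/3 - 1*16 = -19/3 - 16 = -67/3 ≈ -22.333)
l(t) = -1 + t² (l(t) = t*t - 1 = t² - 1 = -1 + t²)
P*l(-8) = -67*(-1 + (-8)²)/3 = -67*(-1 + 64)/3 = -67/3*63 = -1407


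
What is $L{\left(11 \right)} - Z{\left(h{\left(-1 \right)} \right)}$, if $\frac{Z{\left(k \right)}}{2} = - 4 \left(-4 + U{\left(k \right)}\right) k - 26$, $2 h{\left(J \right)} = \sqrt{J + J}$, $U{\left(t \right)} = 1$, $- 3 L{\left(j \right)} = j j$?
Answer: $\frac{35}{3} - 12 i \sqrt{2} \approx 11.667 - 16.971 i$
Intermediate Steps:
$L{\left(j \right)} = - \frac{j^{2}}{3}$ ($L{\left(j \right)} = - \frac{j j}{3} = - \frac{j^{2}}{3}$)
$h{\left(J \right)} = \frac{\sqrt{2} \sqrt{J}}{2}$ ($h{\left(J \right)} = \frac{\sqrt{J + J}}{2} = \frac{\sqrt{2 J}}{2} = \frac{\sqrt{2} \sqrt{J}}{2}$)
$Z{\left(k \right)} = -52 + 24 k$ ($Z{\left(k \right)} = 2 \left(- 4 \left(-4 + 1\right) k - 26\right) = 2 \left(\left(-4\right) \left(-3\right) k - 26\right) = 2 \left(12 k - 26\right) = 2 \left(-26 + 12 k\right) = -52 + 24 k$)
$L{\left(11 \right)} - Z{\left(h{\left(-1 \right)} \right)} = - \frac{11^{2}}{3} - \left(-52 + 24 \frac{\sqrt{2} \sqrt{-1}}{2}\right) = \left(- \frac{1}{3}\right) 121 - \left(-52 + 24 \frac{\sqrt{2} i}{2}\right) = - \frac{121}{3} - \left(-52 + 24 \frac{i \sqrt{2}}{2}\right) = - \frac{121}{3} - \left(-52 + 12 i \sqrt{2}\right) = - \frac{121}{3} + \left(52 - 12 i \sqrt{2}\right) = \frac{35}{3} - 12 i \sqrt{2}$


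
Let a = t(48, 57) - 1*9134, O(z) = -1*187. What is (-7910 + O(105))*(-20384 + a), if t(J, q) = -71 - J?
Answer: 239970789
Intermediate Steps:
O(z) = -187
a = -9253 (a = (-71 - 1*48) - 1*9134 = (-71 - 48) - 9134 = -119 - 9134 = -9253)
(-7910 + O(105))*(-20384 + a) = (-7910 - 187)*(-20384 - 9253) = -8097*(-29637) = 239970789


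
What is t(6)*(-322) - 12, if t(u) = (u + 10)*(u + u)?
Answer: -61836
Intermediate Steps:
t(u) = 2*u*(10 + u) (t(u) = (10 + u)*(2*u) = 2*u*(10 + u))
t(6)*(-322) - 12 = (2*6*(10 + 6))*(-322) - 12 = (2*6*16)*(-322) - 12 = 192*(-322) - 12 = -61824 - 12 = -61836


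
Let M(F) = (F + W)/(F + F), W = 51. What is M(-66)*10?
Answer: 25/22 ≈ 1.1364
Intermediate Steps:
M(F) = (51 + F)/(2*F) (M(F) = (F + 51)/(F + F) = (51 + F)/((2*F)) = (51 + F)*(1/(2*F)) = (51 + F)/(2*F))
M(-66)*10 = ((½)*(51 - 66)/(-66))*10 = ((½)*(-1/66)*(-15))*10 = (5/44)*10 = 25/22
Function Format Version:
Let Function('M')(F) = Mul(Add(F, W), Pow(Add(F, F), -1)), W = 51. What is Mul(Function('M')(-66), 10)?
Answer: Rational(25, 22) ≈ 1.1364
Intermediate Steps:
Function('M')(F) = Mul(Rational(1, 2), Pow(F, -1), Add(51, F)) (Function('M')(F) = Mul(Add(F, 51), Pow(Add(F, F), -1)) = Mul(Add(51, F), Pow(Mul(2, F), -1)) = Mul(Add(51, F), Mul(Rational(1, 2), Pow(F, -1))) = Mul(Rational(1, 2), Pow(F, -1), Add(51, F)))
Mul(Function('M')(-66), 10) = Mul(Mul(Rational(1, 2), Pow(-66, -1), Add(51, -66)), 10) = Mul(Mul(Rational(1, 2), Rational(-1, 66), -15), 10) = Mul(Rational(5, 44), 10) = Rational(25, 22)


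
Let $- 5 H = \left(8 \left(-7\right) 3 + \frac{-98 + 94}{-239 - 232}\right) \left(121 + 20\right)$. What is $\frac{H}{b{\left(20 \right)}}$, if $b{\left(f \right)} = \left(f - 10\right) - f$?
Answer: $- \frac{1859414}{3925} \approx -473.74$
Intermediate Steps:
$b{\left(f \right)} = -10$ ($b{\left(f \right)} = \left(f - 10\right) - f = \left(-10 + f\right) - f = -10$)
$H = \frac{3718828}{785}$ ($H = - \frac{\left(8 \left(-7\right) 3 + \frac{-98 + 94}{-239 - 232}\right) \left(121 + 20\right)}{5} = - \frac{\left(\left(-56\right) 3 - \frac{4}{-471}\right) 141}{5} = - \frac{\left(-168 - - \frac{4}{471}\right) 141}{5} = - \frac{\left(-168 + \frac{4}{471}\right) 141}{5} = - \frac{\left(- \frac{79124}{471}\right) 141}{5} = \left(- \frac{1}{5}\right) \left(- \frac{3718828}{157}\right) = \frac{3718828}{785} \approx 4737.4$)
$\frac{H}{b{\left(20 \right)}} = \frac{3718828}{785 \left(-10\right)} = \frac{3718828}{785} \left(- \frac{1}{10}\right) = - \frac{1859414}{3925}$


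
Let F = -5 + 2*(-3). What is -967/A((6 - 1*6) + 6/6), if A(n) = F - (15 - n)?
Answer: 967/25 ≈ 38.680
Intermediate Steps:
F = -11 (F = -5 - 6 = -11)
A(n) = -26 + n (A(n) = -11 - (15 - n) = -11 + (-15 + n) = -26 + n)
-967/A((6 - 1*6) + 6/6) = -967/(-26 + ((6 - 1*6) + 6/6)) = -967/(-26 + ((6 - 6) + (⅙)*6)) = -967/(-26 + (0 + 1)) = -967/(-26 + 1) = -967/(-25) = -967*(-1/25) = 967/25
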